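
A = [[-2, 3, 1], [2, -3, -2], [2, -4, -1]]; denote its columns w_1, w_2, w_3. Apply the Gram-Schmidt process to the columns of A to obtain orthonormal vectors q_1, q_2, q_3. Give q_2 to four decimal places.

q_1 = w_1/‖w_1‖ = (-2, 2, 2)/3.4641 = (-0.5774, 0.5774, 0.5774).
r_{12} = q_1·w_2 = -5.7735.
u_2 = w_2 + 5.7735·q_1 = (-0.3333, 0.3333, -0.6667).
‖u_2‖ = 0.8165, so q_2 = (-0.4082, 0.4082, -0.8165).

q_2 = (-0.4082, 0.4082, -0.8165)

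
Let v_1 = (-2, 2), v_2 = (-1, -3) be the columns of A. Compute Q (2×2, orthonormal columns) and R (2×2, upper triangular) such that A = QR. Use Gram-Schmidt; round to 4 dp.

Q = [[-0.7071, -0.7071], [0.7071, -0.7071]], R = [[2.8284, -1.4142], [0.0000, 2.8284]]

v_1 = (-2, 2); ‖v_1‖ = 2.8284, so q_1 = (-0.7071, 0.7071).
q_1·v_2 = (-0.7071)·(-1) + 0.7071·(-3) = -1.4142.
u_2 = v_2 + 1.4142·q_1 = (-2.0000, -2.0000).
‖u_2‖ = 2.8284, so q_2 = (-0.7071, -0.7071).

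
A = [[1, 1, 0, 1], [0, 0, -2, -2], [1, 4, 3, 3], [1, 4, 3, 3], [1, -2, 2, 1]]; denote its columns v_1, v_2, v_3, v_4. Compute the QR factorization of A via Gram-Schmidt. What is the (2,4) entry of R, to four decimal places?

q_1 = v_1/‖v_1‖ = (1, 0, 1, 1, 1)/2.0000 = (0.5000, 0.0000, 0.5000, 0.5000, 0.5000).
r_{12} = q_1·v_2 = 3.5000.
u_2 = v_2 − 3.5000·q_1 = (-0.7500, 0.0000, 2.2500, 2.2500, -3.7500).
‖u_2‖ = 4.9749, so q_2 = (-0.1508, 0.0000, 0.4523, 0.4523, -0.7538).
r_{24} = q_2·v_4 = 1.8091.

r_{24} = 1.8091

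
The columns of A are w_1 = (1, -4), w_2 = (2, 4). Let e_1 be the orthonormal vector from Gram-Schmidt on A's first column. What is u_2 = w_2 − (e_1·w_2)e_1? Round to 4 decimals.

u_2 = (2.8235, 0.7059)

w_1 = (1, -4); ‖w_1‖ = 4.1231, so e_1 = (0.2425, -0.9701).
e_1·w_2 = 0.2425·2 + (-0.9701)·4 = -3.3955.
u_2 = w_2 + 3.3955·e_1 = (2.8235, 0.7059).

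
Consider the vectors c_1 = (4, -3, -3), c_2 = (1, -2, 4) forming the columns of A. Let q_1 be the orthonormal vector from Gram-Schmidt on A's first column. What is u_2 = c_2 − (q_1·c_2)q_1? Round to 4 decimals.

c_1 = (4, -3, -3); ‖c_1‖ = 5.8310, so q_1 = (0.6860, -0.5145, -0.5145).
q_1·c_2 = 0.6860·1 + (-0.5145)·(-2) + (-0.5145)·4 = -0.3430.
u_2 = c_2 + 0.3430·q_1 = (1.2353, -2.1765, 3.8235).

u_2 = (1.2353, -2.1765, 3.8235)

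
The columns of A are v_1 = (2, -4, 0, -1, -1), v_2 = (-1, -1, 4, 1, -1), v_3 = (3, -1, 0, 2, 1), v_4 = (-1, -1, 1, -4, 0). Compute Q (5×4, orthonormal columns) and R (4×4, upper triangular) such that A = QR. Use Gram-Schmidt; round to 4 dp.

q_1 = v_1/‖v_1‖ = (2, -4, 0, -1, -1)/4.6904 = (0.4264, -0.8528, 0.0000, -0.2132, -0.2132).
r_{12} = q_1·v_2 = 0.4264.
u_2 = v_2 − 0.4264·q_1 = (-1.1818, -0.6364, 4.0000, 1.0909, -0.9091).
‖u_2‖ = 4.4518, so q_2 = (-0.2655, -0.1429, 0.8985, 0.2451, -0.2042).
r_{13} = q_1·v_3 = 1.4924; r_{23} = q_2·v_3 = -0.3676.
u_3 = v_3 − 1.4924·q_1 + 0.3676·q_2 = (2.2661, 0.2202, 0.3303, 2.4083, 1.2431).
‖u_3‖ = 3.5549, so q_3 = (0.6374, 0.0619, 0.0929, 0.6774, 0.3497).
r_{14} = q_1·v_4 = 1.2792; r_{24} = q_2·v_4 = 0.3267; r_{34} = q_3·v_4 = -3.3162.
u_4 = v_4 − 1.2792·q_1 − 0.3267·q_2 + 3.3162·q_3 = (0.6552, 0.3430, 1.0145, -1.5608, 1.4991).
‖u_4‖ = 2.5019, so q_4 = (0.2619, 0.1371, 0.4055, -0.6238, 0.5992).

Q = [[0.4264, -0.2655, 0.6374, 0.2619], [-0.8528, -0.1429, 0.0619, 0.1371], [0.0000, 0.8985, 0.0929, 0.4055], [-0.2132, 0.2451, 0.6774, -0.6238], [-0.2132, -0.2042, 0.3497, 0.5992]], R = [[4.6904, 0.4264, 1.4924, 1.2792], [0.0000, 4.4518, -0.3676, 0.3267], [0.0000, 0.0000, 3.5549, -3.3162], [0.0000, 0.0000, 0.0000, 2.5019]]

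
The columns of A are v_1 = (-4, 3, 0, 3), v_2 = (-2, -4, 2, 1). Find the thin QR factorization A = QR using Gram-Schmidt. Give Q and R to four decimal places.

v_1 = (-4, 3, 0, 3); ‖v_1‖ = 5.8310, so q_1 = (-0.6860, 0.5145, 0.0000, 0.5145).
q_1·v_2 = (-0.6860)·(-2) + 0.5145·(-4) + 0.0000·2 + 0.5145·1 = -0.1715.
u_2 = v_2 + 0.1715·q_1 = (-2.1176, -3.9118, 2.0000, 1.0882).
‖u_2‖ = 4.9971, so q_2 = (-0.4238, -0.7828, 0.4002, 0.2178).

Q = [[-0.6860, -0.4238], [0.5145, -0.7828], [0.0000, 0.4002], [0.5145, 0.2178]], R = [[5.8310, -0.1715], [0.0000, 4.9971]]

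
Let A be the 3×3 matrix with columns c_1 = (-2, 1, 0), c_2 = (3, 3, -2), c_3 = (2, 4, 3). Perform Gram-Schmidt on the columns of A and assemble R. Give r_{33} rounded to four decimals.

q_1 = c_1/‖c_1‖ = (-2, 1, 0)/2.2361 = (-0.8944, 0.4472, 0.0000).
r_{12} = q_1·c_2 = -1.3416.
u_2 = c_2 + 1.3416·q_1 = (1.8000, 3.6000, -2.0000).
‖u_2‖ = 4.4944, so q_2 = (0.4005, 0.8010, -0.4450).
r_{13} = q_1·c_3 = 0.0000; r_{23} = q_2·c_3 = 2.6700.
u_3 = c_3 + 0.0000·q_1 − 2.6700·q_2 = (0.9307, 1.8614, 4.1881).
r_{33} = ‖u_3‖ = 4.6767.

r_{33} = 4.6767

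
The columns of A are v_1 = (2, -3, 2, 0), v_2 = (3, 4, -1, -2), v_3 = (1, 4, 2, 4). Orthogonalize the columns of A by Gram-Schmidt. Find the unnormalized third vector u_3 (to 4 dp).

v_1 = (2, -3, 2, 0); ‖v_1‖ = 4.1231, so e_1 = (0.4851, -0.7276, 0.4851, 0.0000).
e_1·v_2 = 0.4851·3 + (-0.7276)·4 + 0.4851·(-1) + 0.0000·(-2) = -1.9403.
u_2 = v_2 + 1.9403·e_1 = (3.9412, 2.5882, -0.0588, -2.0000).
‖u_2‖ = 5.1220, so e_2 = (0.7695, 0.5053, -0.0115, -0.3905).
e_1·v_3 = 0.4851·1 + (-0.7276)·4 + 0.4851·2 + 0.0000·4 = -1.4552; e_2·v_3 = 0.7695·1 + 0.5053·4 + (-0.0115)·2 + (-0.3905)·4 = 1.2059.
u_3 = v_3 + 1.4552·e_1 − 1.2059·e_2 = (0.7780, 2.3318, 2.7197, 4.4709).

u_3 = (0.7780, 2.3318, 2.7197, 4.4709)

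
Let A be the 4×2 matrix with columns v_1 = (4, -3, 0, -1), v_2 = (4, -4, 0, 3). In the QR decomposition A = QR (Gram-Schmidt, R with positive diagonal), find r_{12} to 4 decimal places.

r_{12} = 4.9029

q_1 = v_1/‖v_1‖ = (4, -3, 0, -1)/5.0990 = (0.7845, -0.5883, 0.0000, -0.1961).
r_{12} = q_1·v_2 = 4.9029.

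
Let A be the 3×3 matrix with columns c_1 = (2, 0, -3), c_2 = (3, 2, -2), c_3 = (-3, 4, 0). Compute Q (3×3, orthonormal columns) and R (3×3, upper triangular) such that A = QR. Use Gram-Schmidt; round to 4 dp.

e_1 = c_1/‖c_1‖ = (2, 0, -3)/3.6056 = (0.5547, 0.0000, -0.8321).
r_{12} = e_1·c_2 = 3.3282.
u_2 = c_2 − 3.3282·e_1 = (1.1538, 2.0000, 0.7692).
‖u_2‖ = 2.4337, so e_2 = (0.4741, 0.8218, 0.3161).
r_{13} = e_1·c_3 = -1.6641; r_{23} = e_2·c_3 = 1.8648.
u_3 = c_3 + 1.6641·e_1 − 1.8648·e_2 = (-2.9610, 2.4675, -1.9740).
‖u_3‖ = 4.3305, so e_3 = (-0.6838, 0.5698, -0.4558).

Q = [[0.5547, 0.4741, -0.6838], [0.0000, 0.8218, 0.5698], [-0.8321, 0.3161, -0.4558]], R = [[3.6056, 3.3282, -1.6641], [0.0000, 2.4337, 1.8648], [0.0000, 0.0000, 4.3305]]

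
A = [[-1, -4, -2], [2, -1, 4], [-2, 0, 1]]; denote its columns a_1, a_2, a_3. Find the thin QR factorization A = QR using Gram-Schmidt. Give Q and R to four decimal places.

e_1 = a_1/‖a_1‖ = (-1, 2, -2)/3.0000 = (-0.3333, 0.6667, -0.6667).
r_{12} = e_1·a_2 = 0.6667.
u_2 = a_2 − 0.6667·e_1 = (-3.7778, -1.4444, 0.4444).
‖u_2‖ = 4.0689, so e_2 = (-0.9285, -0.3550, 0.1092).
r_{13} = e_1·a_3 = 2.6667; r_{23} = e_2·a_3 = 0.5462.
u_3 = a_3 − 2.6667·e_1 − 0.5462·e_2 = (-0.6040, 2.4161, 2.7181).
‖u_3‖ = 3.6865, so e_3 = (-0.1638, 0.6554, 0.7373).

Q = [[-0.3333, -0.9285, -0.1638], [0.6667, -0.3550, 0.6554], [-0.6667, 0.1092, 0.7373]], R = [[3.0000, 0.6667, 2.6667], [0.0000, 4.0689, 0.5462], [0.0000, 0.0000, 3.6865]]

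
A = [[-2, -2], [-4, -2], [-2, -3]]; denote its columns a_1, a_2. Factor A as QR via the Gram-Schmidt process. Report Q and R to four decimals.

Q = [[-0.4082, -0.2673], [-0.8165, 0.5345], [-0.4082, -0.8018]], R = [[4.8990, 3.6742], [0.0000, 1.8708]]

a_1 = (-2, -4, -2); ‖a_1‖ = 4.8990, so q_1 = (-0.4082, -0.8165, -0.4082).
q_1·a_2 = (-0.4082)·(-2) + (-0.8165)·(-2) + (-0.4082)·(-3) = 3.6742.
u_2 = a_2 − 3.6742·q_1 = (-0.5000, 1.0000, -1.5000).
‖u_2‖ = 1.8708, so q_2 = (-0.2673, 0.5345, -0.8018).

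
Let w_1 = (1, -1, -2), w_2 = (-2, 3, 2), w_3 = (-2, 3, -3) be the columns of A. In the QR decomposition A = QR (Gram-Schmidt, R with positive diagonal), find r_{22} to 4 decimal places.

q_1 = w_1/‖w_1‖ = (1, -1, -2)/2.4495 = (0.4082, -0.4082, -0.8165).
r_{12} = q_1·w_2 = -3.6742.
u_2 = w_2 + 3.6742·q_1 = (-0.5000, 1.5000, -1.0000).
r_{22} = ‖u_2‖ = 1.8708.

r_{22} = 1.8708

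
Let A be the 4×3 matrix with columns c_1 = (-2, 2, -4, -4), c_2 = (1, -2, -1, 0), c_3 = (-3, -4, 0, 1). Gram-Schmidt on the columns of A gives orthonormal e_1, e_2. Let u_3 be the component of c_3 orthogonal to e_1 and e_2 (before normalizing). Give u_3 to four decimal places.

c_1 = (-2, 2, -4, -4); ‖c_1‖ = 6.3246, so e_1 = (-0.3162, 0.3162, -0.6325, -0.6325).
e_1·c_2 = (-0.3162)·1 + 0.3162·(-2) + (-0.6325)·(-1) + (-0.6325)·0 = -0.3162.
u_2 = c_2 + 0.3162·e_1 = (0.9000, -1.9000, -1.2000, -0.2000).
‖u_2‖ = 2.4290, so e_2 = (0.3705, -0.7822, -0.4940, -0.0823).
e_1·c_3 = (-0.3162)·(-3) + 0.3162·(-4) + (-0.6325)·0 + (-0.6325)·1 = -0.9487; e_2·c_3 = 0.3705·(-3) + (-0.7822)·(-4) + (-0.4940)·0 + (-0.0823)·1 = 1.9350.
u_3 = c_3 + 0.9487·e_1 − 1.9350·e_2 = (-4.0169, -2.1864, 0.3559, 0.5593).

u_3 = (-4.0169, -2.1864, 0.3559, 0.5593)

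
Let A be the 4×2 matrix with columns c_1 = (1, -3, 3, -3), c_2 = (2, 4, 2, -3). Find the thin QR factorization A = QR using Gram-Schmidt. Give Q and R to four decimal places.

c_1 = (1, -3, 3, -3); ‖c_1‖ = 5.2915, so q_1 = (0.1890, -0.5669, 0.5669, -0.5669).
q_1·c_2 = 0.1890·2 + (-0.5669)·4 + 0.5669·2 + (-0.5669)·(-3) = 0.9449.
u_2 = c_2 − 0.9449·q_1 = (1.8214, 4.5357, 1.4643, -2.4643).
‖u_2‖ = 5.6663, so q_2 = (0.3214, 0.8005, 0.2584, -0.4349).

Q = [[0.1890, 0.3214], [-0.5669, 0.8005], [0.5669, 0.2584], [-0.5669, -0.4349]], R = [[5.2915, 0.9449], [0.0000, 5.6663]]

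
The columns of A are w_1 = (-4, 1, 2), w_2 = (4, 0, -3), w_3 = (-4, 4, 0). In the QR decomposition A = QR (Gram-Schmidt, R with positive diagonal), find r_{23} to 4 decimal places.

r_{23} = 3.5443

e_1 = w_1/‖w_1‖ = (-4, 1, 2)/4.5826 = (-0.8729, 0.2182, 0.4364).
r_{12} = e_1·w_2 = -4.8008.
u_2 = w_2 + 4.8008·e_1 = (-0.1905, 1.0476, -0.9048).
‖u_2‖ = 1.3973, so e_2 = (-0.1363, 0.7498, -0.6475).
r_{23} = e_2·w_3 = 3.5443.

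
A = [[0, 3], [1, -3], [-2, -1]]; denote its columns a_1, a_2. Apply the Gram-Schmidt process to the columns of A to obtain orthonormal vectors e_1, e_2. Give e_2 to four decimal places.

e_2 = (0.6919, -0.6458, -0.3229)

a_1 = (0, 1, -2); ‖a_1‖ = 2.2361, so e_1 = (0.0000, 0.4472, -0.8944).
e_1·a_2 = 0.0000·3 + 0.4472·(-3) + (-0.8944)·(-1) = -0.4472.
u_2 = a_2 + 0.4472·e_1 = (3.0000, -2.8000, -1.4000).
‖u_2‖ = 4.3359, so e_2 = (0.6919, -0.6458, -0.3229).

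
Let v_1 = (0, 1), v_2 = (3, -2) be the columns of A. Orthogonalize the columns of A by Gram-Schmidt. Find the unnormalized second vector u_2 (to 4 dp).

u_2 = (3.0000, 0.0000)

v_1 = (0, 1); ‖v_1‖ = 1.0000, so q_1 = (0.0000, 1.0000).
q_1·v_2 = 0.0000·3 + 1.0000·(-2) = -2.0000.
u_2 = v_2 + 2.0000·q_1 = (3.0000, 0.0000).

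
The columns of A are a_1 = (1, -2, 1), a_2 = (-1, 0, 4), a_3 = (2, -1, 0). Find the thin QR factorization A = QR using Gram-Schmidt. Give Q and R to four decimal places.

e_1 = a_1/‖a_1‖ = (1, -2, 1)/2.4495 = (0.4082, -0.8165, 0.4082).
r_{12} = e_1·a_2 = 1.2247.
u_2 = a_2 − 1.2247·e_1 = (-1.5000, 1.0000, 3.5000).
‖u_2‖ = 3.9370, so e_2 = (-0.3810, 0.2540, 0.8890).
r_{13} = e_1·a_3 = 1.6330; r_{23} = e_2·a_3 = -1.0160.
u_3 = a_3 − 1.6330·e_1 + 1.0160·e_2 = (0.9462, 0.5914, 0.2366).
‖u_3‖ = 1.1406, so e_3 = (0.8296, 0.5185, 0.2074).

Q = [[0.4082, -0.3810, 0.8296], [-0.8165, 0.2540, 0.5185], [0.4082, 0.8890, 0.2074]], R = [[2.4495, 1.2247, 1.6330], [0.0000, 3.9370, -1.0160], [0.0000, 0.0000, 1.1406]]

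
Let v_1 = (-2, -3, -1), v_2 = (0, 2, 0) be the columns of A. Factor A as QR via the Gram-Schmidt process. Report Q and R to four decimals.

Q = [[-0.5345, -0.7171], [-0.8018, 0.5976], [-0.2673, -0.3586]], R = [[3.7417, -1.6036], [0.0000, 1.1952]]

v_1 = (-2, -3, -1); ‖v_1‖ = 3.7417, so q_1 = (-0.5345, -0.8018, -0.2673).
q_1·v_2 = (-0.5345)·0 + (-0.8018)·2 + (-0.2673)·0 = -1.6036.
u_2 = v_2 + 1.6036·q_1 = (-0.8571, 0.7143, -0.4286).
‖u_2‖ = 1.1952, so q_2 = (-0.7171, 0.5976, -0.3586).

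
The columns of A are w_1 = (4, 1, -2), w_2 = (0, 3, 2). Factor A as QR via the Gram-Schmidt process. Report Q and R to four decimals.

Q = [[0.8729, 0.0529], [0.2182, 0.8468], [-0.4364, 0.5293]], R = [[4.5826, -0.2182], [0.0000, 3.5989]]

w_1 = (4, 1, -2); ‖w_1‖ = 4.5826, so q_1 = (0.8729, 0.2182, -0.4364).
q_1·w_2 = 0.8729·0 + 0.2182·3 + (-0.4364)·2 = -0.2182.
u_2 = w_2 + 0.2182·q_1 = (0.1905, 3.0476, 1.9048).
‖u_2‖ = 3.5989, so q_2 = (0.0529, 0.8468, 0.5293).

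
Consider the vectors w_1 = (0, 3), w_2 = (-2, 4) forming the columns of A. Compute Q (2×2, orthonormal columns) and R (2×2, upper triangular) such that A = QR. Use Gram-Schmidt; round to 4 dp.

e_1 = w_1/‖w_1‖ = (0, 3)/3.0000 = (0.0000, 1.0000).
r_{12} = e_1·w_2 = 4.0000.
u_2 = w_2 − 4.0000·e_1 = (-2.0000, 0.0000).
‖u_2‖ = 2.0000, so e_2 = (-1.0000, 0.0000).

Q = [[0.0000, -1.0000], [1.0000, 0.0000]], R = [[3.0000, 4.0000], [0.0000, 2.0000]]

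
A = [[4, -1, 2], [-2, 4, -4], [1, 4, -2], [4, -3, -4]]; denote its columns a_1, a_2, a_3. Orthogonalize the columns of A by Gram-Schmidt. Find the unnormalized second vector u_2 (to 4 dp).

u_2 = (1.1622, 2.9189, 4.5405, -0.8378)

a_1 = (4, -2, 1, 4); ‖a_1‖ = 6.0828, so q_1 = (0.6576, -0.3288, 0.1644, 0.6576).
q_1·a_2 = 0.6576·(-1) + (-0.3288)·4 + 0.1644·4 + 0.6576·(-3) = -3.2880.
u_2 = a_2 + 3.2880·q_1 = (1.1622, 2.9189, 4.5405, -0.8378).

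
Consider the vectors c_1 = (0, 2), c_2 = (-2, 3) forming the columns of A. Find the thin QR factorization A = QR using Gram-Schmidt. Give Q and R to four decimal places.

Q = [[0.0000, -1.0000], [1.0000, 0.0000]], R = [[2.0000, 3.0000], [0.0000, 2.0000]]

c_1 = (0, 2); ‖c_1‖ = 2.0000, so q_1 = (0.0000, 1.0000).
q_1·c_2 = 0.0000·(-2) + 1.0000·3 = 3.0000.
u_2 = c_2 − 3.0000·q_1 = (-2.0000, 0.0000).
‖u_2‖ = 2.0000, so q_2 = (-1.0000, 0.0000).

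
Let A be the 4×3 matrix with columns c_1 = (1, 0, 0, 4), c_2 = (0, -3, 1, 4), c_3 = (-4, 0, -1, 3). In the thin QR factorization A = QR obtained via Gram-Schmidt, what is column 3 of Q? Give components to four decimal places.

c_1 = (1, 0, 0, 4); ‖c_1‖ = 4.1231, so e_1 = (0.2425, 0.0000, 0.0000, 0.9701).
e_1·c_2 = 0.2425·0 + 0.0000·(-3) + 0.0000·1 + 0.9701·4 = 3.8806.
u_2 = c_2 − 3.8806·e_1 = (-0.9412, -3.0000, 1.0000, 0.2353).
‖u_2‖ = 3.3077, so e_2 = (-0.2845, -0.9070, 0.3023, 0.0711).
e_1·c_3 = 0.2425·(-4) + 0.0000·0 + 0.0000·(-1) + 0.9701·3 = 1.9403; e_2·c_3 = (-0.2845)·(-4) + (-0.9070)·0 + 0.3023·(-1) + 0.0711·3 = 1.0492.
u_3 = c_3 − 1.9403·e_1 − 1.0492·e_2 = (-4.1720, 0.9516, -1.3172, 1.0430).
‖u_3‖ = 4.5972, so e_3 = (-0.9075, 0.2070, -0.2865, 0.2269).

e_3 = (-0.9075, 0.2070, -0.2865, 0.2269)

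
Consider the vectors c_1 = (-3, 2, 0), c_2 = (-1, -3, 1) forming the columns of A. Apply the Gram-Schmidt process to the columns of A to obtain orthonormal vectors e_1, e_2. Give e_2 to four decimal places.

e_2 = (-0.5271, -0.7907, 0.3115)

c_1 = (-3, 2, 0); ‖c_1‖ = 3.6056, so e_1 = (-0.8321, 0.5547, 0.0000).
e_1·c_2 = (-0.8321)·(-1) + 0.5547·(-3) + 0.0000·1 = -0.8321.
u_2 = c_2 + 0.8321·e_1 = (-1.6923, -2.5385, 1.0000).
‖u_2‖ = 3.2106, so e_2 = (-0.5271, -0.7907, 0.3115).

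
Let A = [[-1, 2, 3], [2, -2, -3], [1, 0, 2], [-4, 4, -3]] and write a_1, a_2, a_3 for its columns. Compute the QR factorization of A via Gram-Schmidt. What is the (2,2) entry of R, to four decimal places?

q_1 = a_1/‖a_1‖ = (-1, 2, 1, -4)/4.6904 = (-0.2132, 0.4264, 0.2132, -0.8528).
r_{12} = q_1·a_2 = -4.6904.
u_2 = a_2 + 4.6904·q_1 = (1.0000, 0.0000, 1.0000, 0.0000).
r_{22} = ‖u_2‖ = 1.4142.

r_{22} = 1.4142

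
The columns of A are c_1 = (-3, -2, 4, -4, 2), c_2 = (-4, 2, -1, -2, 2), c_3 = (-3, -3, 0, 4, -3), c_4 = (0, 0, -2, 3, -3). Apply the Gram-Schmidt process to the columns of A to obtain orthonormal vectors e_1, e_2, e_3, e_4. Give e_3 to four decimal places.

c_1 = (-3, -2, 4, -4, 2); ‖c_1‖ = 7.0000, so e_1 = (-0.4286, -0.2857, 0.5714, -0.5714, 0.2857).
e_1·c_2 = (-0.4286)·(-4) + (-0.2857)·2 + 0.5714·(-1) + (-0.5714)·(-2) + 0.2857·2 = 2.2857.
u_2 = c_2 − 2.2857·e_1 = (-3.0204, 2.6531, -2.3061, -0.6939, 1.3469).
‖u_2‖ = 4.8760, so e_2 = (-0.6194, 0.5441, -0.4730, -0.1423, 0.2762).
e_1·c_3 = (-0.4286)·(-3) + (-0.2857)·(-3) + 0.5714·0 + (-0.5714)·4 + 0.2857·(-3) = -1.0000; e_2·c_3 = (-0.6194)·(-3) + 0.5441·(-3) + (-0.4730)·0 + (-0.1423)·4 + 0.2762·(-3) = -1.1719.
u_3 = c_3 + 1.0000·e_1 + 1.1719·e_2 = (-4.1545, -2.6481, 0.0172, 3.2618, -2.3906).
‖u_3‖ = 6.3739, so e_3 = (-0.6518, -0.4155, 0.0027, 0.5117, -0.3751).

e_3 = (-0.6518, -0.4155, 0.0027, 0.5117, -0.3751)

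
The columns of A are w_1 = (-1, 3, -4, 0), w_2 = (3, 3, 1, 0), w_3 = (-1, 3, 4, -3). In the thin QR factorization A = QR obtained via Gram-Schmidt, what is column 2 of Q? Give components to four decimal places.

w_1 = (-1, 3, -4, 0); ‖w_1‖ = 5.0990, so q_1 = (-0.1961, 0.5883, -0.7845, 0.0000).
q_1·w_2 = (-0.1961)·3 + 0.5883·3 + (-0.7845)·1 + 0.0000·0 = 0.3922.
u_2 = w_2 − 0.3922·q_1 = (3.0769, 2.7692, 1.3077, 0.0000).
‖u_2‖ = 4.3412, so q_2 = (0.7088, 0.6379, 0.3012, 0.0000).

q_2 = (0.7088, 0.6379, 0.3012, 0.0000)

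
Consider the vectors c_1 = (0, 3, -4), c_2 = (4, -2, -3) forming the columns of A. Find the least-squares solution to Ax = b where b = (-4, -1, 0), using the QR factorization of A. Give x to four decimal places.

c_1 = (0, 3, -4); ‖c_1‖ = 5.0000, so q_1 = (0.0000, 0.6000, -0.8000).
q_1·c_2 = 0.0000·4 + 0.6000·(-2) + (-0.8000)·(-3) = 1.2000.
u_2 = c_2 − 1.2000·q_1 = (4.0000, -2.7200, -2.0400).
‖u_2‖ = 5.2498, so q_2 = (0.7619, -0.5181, -0.3886).
Qᵀb = (-0.6000, -2.5296).
Back-substitute: x_2 = -2.5296/5.2498 = -0.4819.
x_1 = (-0.6000 − 1.2000·(-0.4819))/5.0000 = -0.0044.

x = (-0.0044, -0.4819)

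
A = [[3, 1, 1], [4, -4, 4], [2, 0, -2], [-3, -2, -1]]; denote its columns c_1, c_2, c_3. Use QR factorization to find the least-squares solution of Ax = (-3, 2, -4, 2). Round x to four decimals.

c_1 = (3, 4, 2, -3); ‖c_1‖ = 6.1644, so e_1 = (0.4867, 0.6489, 0.3244, -0.4867).
e_1·c_2 = 0.4867·1 + 0.6489·(-4) + 0.3244·0 + (-0.4867)·(-2) = -1.1355.
u_2 = c_2 + 1.1355·e_1 = (1.5526, -3.2632, 0.3684, -2.5526).
‖u_2‖ = 4.4397, so e_2 = (0.3497, -0.7350, 0.0830, -0.5750).
e_1·c_3 = 0.4867·1 + 0.6489·4 + 0.3244·(-2) + (-0.4867)·(-1) = 2.9200; e_2·c_3 = 0.3497·1 + (-0.7350)·4 + 0.0830·(-2) + (-0.5750)·(-1) = -2.1813.
u_3 = c_3 − 2.9200·e_1 + 2.1813·e_2 = (0.3418, 0.5020, -2.7664, -0.8331).
‖u_3‖ = 2.9522, so e_3 = (0.1158, 0.1700, -0.9370, -0.2822).
Qᵀb = (-2.4333, -4.0010, 3.1765).
Back-substitute: x_3 = 3.1765/2.9522 = 1.0760.
x_2 = (-4.0010 + 2.1813·1.0760)/4.4397 = -0.3725.
x_1 = (-2.4333 + 1.1355·(-0.3725) − 2.9200·1.0760)/6.1644 = -0.9730.

x = (-0.9730, -0.3725, 1.0760)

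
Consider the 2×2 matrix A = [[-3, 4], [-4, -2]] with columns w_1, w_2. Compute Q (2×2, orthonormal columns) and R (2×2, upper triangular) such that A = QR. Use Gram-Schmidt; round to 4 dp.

Q = [[-0.6000, 0.8000], [-0.8000, -0.6000]], R = [[5.0000, -0.8000], [0.0000, 4.4000]]

w_1 = (-3, -4); ‖w_1‖ = 5.0000, so e_1 = (-0.6000, -0.8000).
e_1·w_2 = (-0.6000)·4 + (-0.8000)·(-2) = -0.8000.
u_2 = w_2 + 0.8000·e_1 = (3.5200, -2.6400).
‖u_2‖ = 4.4000, so e_2 = (0.8000, -0.6000).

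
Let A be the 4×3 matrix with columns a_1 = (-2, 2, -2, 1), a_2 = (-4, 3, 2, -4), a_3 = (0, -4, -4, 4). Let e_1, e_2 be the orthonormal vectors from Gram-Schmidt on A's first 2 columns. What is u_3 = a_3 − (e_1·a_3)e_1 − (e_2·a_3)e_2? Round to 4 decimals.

u_3 = (-2.1421, -2.7541, -0.7650, -0.3060)

a_1 = (-2, 2, -2, 1); ‖a_1‖ = 3.6056, so e_1 = (-0.5547, 0.5547, -0.5547, 0.2774).
e_1·a_2 = (-0.5547)·(-4) + 0.5547·3 + (-0.5547)·2 + 0.2774·(-4) = 1.6641.
u_2 = a_2 − 1.6641·e_1 = (-3.0769, 2.0769, 2.9231, -4.4615).
‖u_2‖ = 6.4985, so e_2 = (-0.4735, 0.3196, 0.4498, -0.6865).
e_1·a_3 = (-0.5547)·0 + 0.5547·(-4) + (-0.5547)·(-4) + 0.2774·4 = 1.1094; e_2·a_3 = (-0.4735)·0 + 0.3196·(-4) + 0.4498·(-4) + (-0.6865)·4 = -5.8238.
u_3 = a_3 − 1.1094·e_1 + 5.8238·e_2 = (-2.1421, -2.7541, -0.7650, -0.3060).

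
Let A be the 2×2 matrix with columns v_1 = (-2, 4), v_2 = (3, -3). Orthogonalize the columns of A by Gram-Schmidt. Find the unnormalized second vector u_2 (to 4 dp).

v_1 = (-2, 4); ‖v_1‖ = 4.4721, so q_1 = (-0.4472, 0.8944).
q_1·v_2 = (-0.4472)·3 + 0.8944·(-3) = -4.0249.
u_2 = v_2 + 4.0249·q_1 = (1.2000, 0.6000).

u_2 = (1.2000, 0.6000)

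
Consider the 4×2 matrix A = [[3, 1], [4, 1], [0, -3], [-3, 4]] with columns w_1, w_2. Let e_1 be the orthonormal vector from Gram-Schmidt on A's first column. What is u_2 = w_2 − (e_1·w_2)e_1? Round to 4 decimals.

e_1 = w_1/‖w_1‖ = (3, 4, 0, -3)/5.8310 = (0.5145, 0.6860, 0.0000, -0.5145).
r_{12} = e_1·w_2 = -0.8575.
u_2 = w_2 + 0.8575·e_1 = (1.4412, 1.5882, -3.0000, 3.5588).

u_2 = (1.4412, 1.5882, -3.0000, 3.5588)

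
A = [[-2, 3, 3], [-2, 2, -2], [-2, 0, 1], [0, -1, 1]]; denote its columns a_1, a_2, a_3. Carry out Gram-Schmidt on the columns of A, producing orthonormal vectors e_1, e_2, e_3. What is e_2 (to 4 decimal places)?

a_1 = (-2, -2, -2, 0); ‖a_1‖ = 3.4641, so e_1 = (-0.5774, -0.5774, -0.5774, 0.0000).
e_1·a_2 = (-0.5774)·3 + (-0.5774)·2 + (-0.5774)·0 + 0.0000·(-1) = -2.8868.
u_2 = a_2 + 2.8868·e_1 = (1.3333, 0.3333, -1.6667, -1.0000).
‖u_2‖ = 2.3805, so e_2 = (0.5601, 0.1400, -0.7001, -0.4201).

e_2 = (0.5601, 0.1400, -0.7001, -0.4201)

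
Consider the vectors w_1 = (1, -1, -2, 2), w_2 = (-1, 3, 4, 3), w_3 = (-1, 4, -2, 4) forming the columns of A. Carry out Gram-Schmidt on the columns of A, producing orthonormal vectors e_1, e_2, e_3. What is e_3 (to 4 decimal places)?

e_1 = w_1/‖w_1‖ = (1, -1, -2, 2)/3.1623 = (0.3162, -0.3162, -0.6325, 0.6325).
r_{12} = e_1·w_2 = -1.8974.
u_2 = w_2 + 1.8974·e_1 = (-0.4000, 2.4000, 2.8000, 4.2000).
‖u_2‖ = 5.6036, so e_2 = (-0.0714, 0.4283, 0.4997, 0.7495).
r_{13} = e_1·w_3 = 2.2136; r_{23} = e_2·w_3 = 3.7833.
u_3 = w_3 − 2.2136·e_1 − 3.7833·e_2 = (-1.4299, 3.0796, -2.4904, -0.2357).
‖u_3‖ = 4.2174, so e_3 = (-0.3391, 0.7302, -0.5905, -0.0559).

e_3 = (-0.3391, 0.7302, -0.5905, -0.0559)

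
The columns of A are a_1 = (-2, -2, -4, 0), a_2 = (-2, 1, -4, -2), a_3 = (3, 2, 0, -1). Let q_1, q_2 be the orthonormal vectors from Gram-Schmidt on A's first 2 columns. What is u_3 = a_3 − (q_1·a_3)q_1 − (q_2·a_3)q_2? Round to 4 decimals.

u_3 = (2.4058, -0.0290, -1.1884, -0.0435)

a_1 = (-2, -2, -4, 0); ‖a_1‖ = 4.8990, so q_1 = (-0.4082, -0.4082, -0.8165, 0.0000).
q_1·a_2 = (-0.4082)·(-2) + (-0.4082)·1 + (-0.8165)·(-4) + 0.0000·(-2) = 3.6742.
u_2 = a_2 − 3.6742·q_1 = (-0.5000, 2.5000, -1.0000, -2.0000).
‖u_2‖ = 3.3912, so q_2 = (-0.1474, 0.7372, -0.2949, -0.5898).
q_1·a_3 = (-0.4082)·3 + (-0.4082)·2 + (-0.8165)·0 + 0.0000·(-1) = -2.0412; q_2·a_3 = (-0.1474)·3 + 0.7372·2 + (-0.2949)·0 + (-0.5898)·(-1) = 1.6219.
u_3 = a_3 + 2.0412·q_1 − 1.6219·q_2 = (2.4058, -0.0290, -1.1884, -0.0435).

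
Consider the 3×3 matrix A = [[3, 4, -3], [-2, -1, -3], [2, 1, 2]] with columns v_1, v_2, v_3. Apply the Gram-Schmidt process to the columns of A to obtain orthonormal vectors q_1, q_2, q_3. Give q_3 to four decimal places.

v_1 = (3, -2, 2); ‖v_1‖ = 4.1231, so q_1 = (0.7276, -0.4851, 0.4851).
q_1·v_2 = 0.7276·4 + (-0.4851)·(-1) + 0.4851·1 = 3.8806.
u_2 = v_2 − 3.8806·q_1 = (1.1765, 0.8824, -0.8824).
‖u_2‖ = 1.7150, so q_2 = (0.6860, 0.5145, -0.5145).
q_1·v_3 = 0.7276·(-3) + (-0.4851)·(-3) + 0.4851·2 = 0.2425; q_2·v_3 = 0.6860·(-3) + 0.5145·(-3) + (-0.5145)·2 = -4.6305.
u_3 = v_3 − 0.2425·q_1 + 4.6305·q_2 = (0.0000, -0.5000, -0.5000).
‖u_3‖ = 0.7071, so q_3 = (0.0000, -0.7071, -0.7071).

q_3 = (0.0000, -0.7071, -0.7071)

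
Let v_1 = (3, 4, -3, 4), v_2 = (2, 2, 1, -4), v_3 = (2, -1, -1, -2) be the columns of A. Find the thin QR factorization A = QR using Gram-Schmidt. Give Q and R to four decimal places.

Q = [[0.4243, 0.4647, 0.5255], [0.5657, 0.4849, -0.6214], [-0.4243, 0.1414, -0.5506], [0.5657, -0.7273, -0.1856]], R = [[7.0711, -0.7071, -0.4243], [0.0000, 4.9497, 1.7577], [0.0000, 0.0000, 2.5943]]

v_1 = (3, 4, -3, 4); ‖v_1‖ = 7.0711, so e_1 = (0.4243, 0.5657, -0.4243, 0.5657).
e_1·v_2 = 0.4243·2 + 0.5657·2 + (-0.4243)·1 + 0.5657·(-4) = -0.7071.
u_2 = v_2 + 0.7071·e_1 = (2.3000, 2.4000, 0.7000, -3.6000).
‖u_2‖ = 4.9497, so e_2 = (0.4647, 0.4849, 0.1414, -0.7273).
e_1·v_3 = 0.4243·2 + 0.5657·(-1) + (-0.4243)·(-1) + 0.5657·(-2) = -0.4243; e_2·v_3 = 0.4647·2 + 0.4849·(-1) + 0.1414·(-1) + (-0.7273)·(-2) = 1.7577.
u_3 = v_3 + 0.4243·e_1 − 1.7577·e_2 = (1.3633, -1.6122, -1.4286, -0.4816).
‖u_3‖ = 2.5943, so e_3 = (0.5255, -0.6214, -0.5506, -0.1856).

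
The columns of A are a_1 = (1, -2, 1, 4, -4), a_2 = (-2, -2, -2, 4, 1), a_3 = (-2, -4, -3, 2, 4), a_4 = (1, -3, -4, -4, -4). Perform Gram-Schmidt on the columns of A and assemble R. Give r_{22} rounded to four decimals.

r_{22} = 5.0210

e_1 = a_1/‖a_1‖ = (1, -2, 1, 4, -4)/6.1644 = (0.1622, -0.3244, 0.1622, 0.6489, -0.6489).
r_{12} = e_1·a_2 = 1.9467.
u_2 = a_2 − 1.9467·e_1 = (-2.3158, -1.3684, -2.3158, 2.7368, 2.2632).
r_{22} = ‖u_2‖ = 5.0210.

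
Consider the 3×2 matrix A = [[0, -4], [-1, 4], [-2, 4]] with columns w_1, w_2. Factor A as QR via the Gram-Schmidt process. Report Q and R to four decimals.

Q = [[0.0000, -0.9129], [-0.4472, 0.3651], [-0.8944, -0.1826]], R = [[2.2361, -5.3666], [0.0000, 4.3818]]

w_1 = (0, -1, -2); ‖w_1‖ = 2.2361, so q_1 = (0.0000, -0.4472, -0.8944).
q_1·w_2 = 0.0000·(-4) + (-0.4472)·4 + (-0.8944)·4 = -5.3666.
u_2 = w_2 + 5.3666·q_1 = (-4.0000, 1.6000, -0.8000).
‖u_2‖ = 4.3818, so q_2 = (-0.9129, 0.3651, -0.1826).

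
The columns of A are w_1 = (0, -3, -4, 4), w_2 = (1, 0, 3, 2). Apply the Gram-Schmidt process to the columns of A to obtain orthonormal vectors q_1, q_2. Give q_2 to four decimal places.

w_1 = (0, -3, -4, 4); ‖w_1‖ = 6.4031, so q_1 = (0.0000, -0.4685, -0.6247, 0.6247).
q_1·w_2 = 0.0000·1 + (-0.4685)·0 + (-0.6247)·3 + 0.6247·2 = -0.6247.
u_2 = w_2 + 0.6247·q_1 = (1.0000, -0.2927, 2.6098, 2.3902).
‖u_2‖ = 3.6891, so q_2 = (0.2711, -0.0793, 0.7074, 0.6479).

q_2 = (0.2711, -0.0793, 0.7074, 0.6479)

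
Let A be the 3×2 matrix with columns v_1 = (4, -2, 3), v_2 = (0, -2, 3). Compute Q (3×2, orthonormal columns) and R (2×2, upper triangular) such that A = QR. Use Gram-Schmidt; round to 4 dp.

Q = [[0.7428, -0.6695], [-0.3714, -0.4120], [0.5571, 0.6180]], R = [[5.3852, 2.4140], [0.0000, 2.6781]]

q_1 = v_1/‖v_1‖ = (4, -2, 3)/5.3852 = (0.7428, -0.3714, 0.5571).
r_{12} = q_1·v_2 = 2.4140.
u_2 = v_2 − 2.4140·q_1 = (-1.7931, -1.1034, 1.6552).
‖u_2‖ = 2.6781, so q_2 = (-0.6695, -0.4120, 0.6180).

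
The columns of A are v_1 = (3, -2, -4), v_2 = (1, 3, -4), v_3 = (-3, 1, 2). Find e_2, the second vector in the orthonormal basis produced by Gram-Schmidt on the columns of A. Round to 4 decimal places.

v_1 = (3, -2, -4); ‖v_1‖ = 5.3852, so e_1 = (0.5571, -0.3714, -0.7428).
e_1·v_2 = 0.5571·1 + (-0.3714)·3 + (-0.7428)·(-4) = 2.4140.
u_2 = v_2 − 2.4140·e_1 = (-0.3448, 3.8966, -2.2069).
‖u_2‖ = 4.4914, so e_2 = (-0.0768, 0.8676, -0.4914).

e_2 = (-0.0768, 0.8676, -0.4914)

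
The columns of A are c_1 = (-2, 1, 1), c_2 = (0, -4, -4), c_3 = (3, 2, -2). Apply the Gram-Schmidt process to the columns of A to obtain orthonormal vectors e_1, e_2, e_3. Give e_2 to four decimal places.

e_1 = c_1/‖c_1‖ = (-2, 1, 1)/2.4495 = (-0.8165, 0.4082, 0.4082).
r_{12} = e_1·c_2 = -3.2660.
u_2 = c_2 + 3.2660·e_1 = (-2.6667, -2.6667, -2.6667).
‖u_2‖ = 4.6188, so e_2 = (-0.5774, -0.5774, -0.5774).

e_2 = (-0.5774, -0.5774, -0.5774)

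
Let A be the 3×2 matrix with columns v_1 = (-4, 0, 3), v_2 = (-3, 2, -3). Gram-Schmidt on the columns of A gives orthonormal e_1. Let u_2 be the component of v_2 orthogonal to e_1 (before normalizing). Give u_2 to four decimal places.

e_1 = v_1/‖v_1‖ = (-4, 0, 3)/5.0000 = (-0.8000, 0.0000, 0.6000).
r_{12} = e_1·v_2 = 0.6000.
u_2 = v_2 − 0.6000·e_1 = (-2.5200, 2.0000, -3.3600).

u_2 = (-2.5200, 2.0000, -3.3600)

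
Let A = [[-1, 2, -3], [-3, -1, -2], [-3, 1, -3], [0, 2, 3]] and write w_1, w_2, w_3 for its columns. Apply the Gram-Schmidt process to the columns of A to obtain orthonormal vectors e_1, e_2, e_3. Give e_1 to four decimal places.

w_1 = (-1, -3, -3, 0); ‖w_1‖ = 4.3589, so e_1 = (-0.2294, -0.6882, -0.6882, 0.0000).

e_1 = (-0.2294, -0.6882, -0.6882, 0.0000)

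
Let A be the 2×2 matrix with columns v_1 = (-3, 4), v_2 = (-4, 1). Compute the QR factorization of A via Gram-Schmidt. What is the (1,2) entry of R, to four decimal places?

v_1 = (-3, 4); ‖v_1‖ = 5.0000, so e_1 = (-0.6000, 0.8000).
r_{12} = e_1·v_2 = 3.2000.

r_{12} = 3.2000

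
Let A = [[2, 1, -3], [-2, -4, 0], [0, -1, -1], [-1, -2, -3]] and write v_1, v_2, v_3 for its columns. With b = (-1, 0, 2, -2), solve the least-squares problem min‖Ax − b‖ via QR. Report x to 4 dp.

x = (1.4091, -0.8636, 0.7727)

v_1 = (2, -2, 0, -1); ‖v_1‖ = 3.0000, so q_1 = (0.6667, -0.6667, 0.0000, -0.3333).
q_1·v_2 = 0.6667·1 + (-0.6667)·(-4) + 0.0000·(-1) + (-0.3333)·(-2) = 4.0000.
u_2 = v_2 − 4.0000·q_1 = (-1.6667, -1.3333, -1.0000, -0.6667).
‖u_2‖ = 2.4495, so q_2 = (-0.6804, -0.5443, -0.4082, -0.2722).
q_1·v_3 = 0.6667·(-3) + (-0.6667)·0 + 0.0000·(-1) + (-0.3333)·(-3) = -1.0000; q_2·v_3 = (-0.6804)·(-3) + (-0.5443)·0 + (-0.4082)·(-1) + (-0.2722)·(-3) = 3.2660.
u_3 = v_3 + 1.0000·q_1 − 3.2660·q_2 = (-0.1111, 1.1111, 0.3333, -2.4444).
‖u_3‖ = 2.7080, so q_3 = (-0.0410, 0.4103, 0.1231, -0.9027).
Qᵀb = (0.0000, 0.4082, 2.0926).
Back-substitute: x_3 = 2.0926/2.7080 = 0.7727.
x_2 = (0.4082 − 3.2660·0.7727)/2.4495 = -0.8636.
x_1 = (0.0000 − 4.0000·(-0.8636) + 1.0000·0.7727)/3.0000 = 1.4091.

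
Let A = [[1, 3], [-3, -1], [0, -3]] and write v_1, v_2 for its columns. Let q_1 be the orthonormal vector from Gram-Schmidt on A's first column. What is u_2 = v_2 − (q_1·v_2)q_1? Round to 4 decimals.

q_1 = v_1/‖v_1‖ = (1, -3, 0)/3.1623 = (0.3162, -0.9487, 0.0000).
r_{12} = q_1·v_2 = 1.8974.
u_2 = v_2 − 1.8974·q_1 = (2.4000, 0.8000, -3.0000).

u_2 = (2.4000, 0.8000, -3.0000)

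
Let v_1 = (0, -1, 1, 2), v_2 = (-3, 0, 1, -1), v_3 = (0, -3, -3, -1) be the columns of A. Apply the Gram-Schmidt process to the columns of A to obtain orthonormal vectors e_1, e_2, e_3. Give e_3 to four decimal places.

e_1 = v_1/‖v_1‖ = (0, -1, 1, 2)/2.4495 = (0.0000, -0.4082, 0.4082, 0.8165).
r_{12} = e_1·v_2 = -0.4082.
u_2 = v_2 + 0.4082·e_1 = (-3.0000, -0.1667, 1.1667, -0.6667).
‖u_2‖ = 3.2914, so e_2 = (-0.9115, -0.0506, 0.3545, -0.2025).
r_{13} = e_1·v_3 = -0.8165; r_{23} = e_2·v_3 = -0.7089.
u_3 = v_3 + 0.8165·e_1 + 0.7089·e_2 = (-0.6462, -3.3692, -2.4154, -0.4769).
‖u_3‖ = 4.2226, so e_3 = (-0.1530, -0.7979, -0.5720, -0.1129).

e_3 = (-0.1530, -0.7979, -0.5720, -0.1129)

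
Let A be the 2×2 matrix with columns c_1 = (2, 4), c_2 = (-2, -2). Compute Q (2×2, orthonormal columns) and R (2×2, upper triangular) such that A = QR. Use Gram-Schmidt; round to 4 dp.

c_1 = (2, 4); ‖c_1‖ = 4.4721, so e_1 = (0.4472, 0.8944).
e_1·c_2 = 0.4472·(-2) + 0.8944·(-2) = -2.6833.
u_2 = c_2 + 2.6833·e_1 = (-0.8000, 0.4000).
‖u_2‖ = 0.8944, so e_2 = (-0.8944, 0.4472).

Q = [[0.4472, -0.8944], [0.8944, 0.4472]], R = [[4.4721, -2.6833], [0.0000, 0.8944]]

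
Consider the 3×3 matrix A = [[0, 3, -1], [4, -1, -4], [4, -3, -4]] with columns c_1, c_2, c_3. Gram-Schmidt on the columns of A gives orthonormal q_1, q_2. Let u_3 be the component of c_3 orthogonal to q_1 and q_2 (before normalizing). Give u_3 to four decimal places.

c_1 = (0, 4, 4); ‖c_1‖ = 5.6569, so q_1 = (0.0000, 0.7071, 0.7071).
q_1·c_2 = 0.0000·3 + 0.7071·(-1) + 0.7071·(-3) = -2.8284.
u_2 = c_2 + 2.8284·q_1 = (3.0000, 1.0000, -1.0000).
‖u_2‖ = 3.3166, so q_2 = (0.9045, 0.3015, -0.3015).
q_1·c_3 = 0.0000·(-1) + 0.7071·(-4) + 0.7071·(-4) = -5.6569; q_2·c_3 = 0.9045·(-1) + 0.3015·(-4) + (-0.3015)·(-4) = -0.9045.
u_3 = c_3 + 5.6569·q_1 + 0.9045·q_2 = (-0.1818, 0.2727, -0.2727).

u_3 = (-0.1818, 0.2727, -0.2727)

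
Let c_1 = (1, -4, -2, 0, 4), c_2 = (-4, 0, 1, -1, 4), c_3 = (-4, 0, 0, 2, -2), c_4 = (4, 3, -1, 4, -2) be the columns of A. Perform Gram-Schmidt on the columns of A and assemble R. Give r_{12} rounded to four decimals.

r_{12} = 1.6440

c_1 = (1, -4, -2, 0, 4); ‖c_1‖ = 6.0828, so q_1 = (0.1644, -0.6576, -0.3288, 0.0000, 0.6576).
r_{12} = q_1·c_2 = 1.6440.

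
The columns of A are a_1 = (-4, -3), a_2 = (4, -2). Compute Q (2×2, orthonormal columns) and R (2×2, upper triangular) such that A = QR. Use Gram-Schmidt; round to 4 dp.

q_1 = a_1/‖a_1‖ = (-4, -3)/5.0000 = (-0.8000, -0.6000).
r_{12} = q_1·a_2 = -2.0000.
u_2 = a_2 + 2.0000·q_1 = (2.4000, -3.2000).
‖u_2‖ = 4.0000, so q_2 = (0.6000, -0.8000).

Q = [[-0.8000, 0.6000], [-0.6000, -0.8000]], R = [[5.0000, -2.0000], [0.0000, 4.0000]]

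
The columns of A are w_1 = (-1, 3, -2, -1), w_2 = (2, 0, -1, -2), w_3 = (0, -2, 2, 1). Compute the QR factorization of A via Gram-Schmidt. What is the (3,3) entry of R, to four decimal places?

r_{33} = 0.4455

w_1 = (-1, 3, -2, -1); ‖w_1‖ = 3.8730, so e_1 = (-0.2582, 0.7746, -0.5164, -0.2582).
e_1·w_2 = (-0.2582)·2 + 0.7746·0 + (-0.5164)·(-1) + (-0.2582)·(-2) = 0.5164.
u_2 = w_2 − 0.5164·e_1 = (2.1333, -0.4000, -0.7333, -1.8667).
‖u_2‖ = 2.9552, so e_2 = (0.7219, -0.1354, -0.2481, -0.6317).
e_1·w_3 = (-0.2582)·0 + 0.7746·(-2) + (-0.5164)·2 + (-0.2582)·1 = -2.8402; e_2·w_3 = 0.7219·0 + (-0.1354)·(-2) + (-0.2481)·2 + (-0.6317)·1 = -0.8572.
u_3 = w_3 + 2.8402·e_1 + 0.8572·e_2 = (-0.1145, 0.0840, 0.3206, -0.2748).
r_{33} = ‖u_3‖ = 0.4455.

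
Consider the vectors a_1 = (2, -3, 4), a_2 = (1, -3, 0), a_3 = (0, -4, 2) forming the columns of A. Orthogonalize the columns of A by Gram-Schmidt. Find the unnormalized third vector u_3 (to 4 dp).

u_3 = (-1.5621, -0.5207, 0.3905)

e_1 = a_1/‖a_1‖ = (2, -3, 4)/5.3852 = (0.3714, -0.5571, 0.7428).
r_{12} = e_1·a_2 = 2.0426.
u_2 = a_2 − 2.0426·e_1 = (0.2414, -1.8621, -1.5172).
‖u_2‖ = 2.4140, so e_2 = (0.1000, -0.7713, -0.6285).
r_{13} = e_1·a_3 = 3.7139; r_{23} = e_2·a_3 = 1.8284.
u_3 = a_3 − 3.7139·e_1 − 1.8284·e_2 = (-1.5621, -0.5207, 0.3905).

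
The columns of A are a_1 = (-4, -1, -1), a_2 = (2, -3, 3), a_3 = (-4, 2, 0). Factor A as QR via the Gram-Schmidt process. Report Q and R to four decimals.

Q = [[-0.9428, 0.0517, -0.3293], [-0.2357, -0.8020, 0.5488], [-0.2357, 0.5950, 0.7683]], R = [[4.2426, -1.8856, 3.2998], [0.0000, 4.2947, -1.8110], [0.0000, 0.0000, 2.4148]]

a_1 = (-4, -1, -1); ‖a_1‖ = 4.2426, so q_1 = (-0.9428, -0.2357, -0.2357).
q_1·a_2 = (-0.9428)·2 + (-0.2357)·(-3) + (-0.2357)·3 = -1.8856.
u_2 = a_2 + 1.8856·q_1 = (0.2222, -3.4444, 2.5556).
‖u_2‖ = 4.2947, so q_2 = (0.0517, -0.8020, 0.5950).
q_1·a_3 = (-0.9428)·(-4) + (-0.2357)·2 + (-0.2357)·0 = 3.2998; q_2·a_3 = 0.0517·(-4) + (-0.8020)·2 + 0.5950·0 = -1.8110.
u_3 = a_3 − 3.2998·q_1 + 1.8110·q_2 = (-0.7952, 1.3253, 1.8554).
‖u_3‖ = 2.4148, so q_3 = (-0.3293, 0.5488, 0.7683).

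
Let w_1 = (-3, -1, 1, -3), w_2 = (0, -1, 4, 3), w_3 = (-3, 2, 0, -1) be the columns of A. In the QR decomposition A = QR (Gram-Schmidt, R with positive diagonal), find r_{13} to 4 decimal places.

q_1 = w_1/‖w_1‖ = (-3, -1, 1, -3)/4.4721 = (-0.6708, -0.2236, 0.2236, -0.6708).
r_{13} = q_1·w_3 = 2.2361.

r_{13} = 2.2361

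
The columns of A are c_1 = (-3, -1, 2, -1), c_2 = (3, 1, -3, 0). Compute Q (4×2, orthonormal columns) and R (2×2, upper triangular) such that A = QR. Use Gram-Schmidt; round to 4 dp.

Q = [[-0.7746, -0.1438], [-0.2582, -0.0479], [0.5164, -0.6233], [-0.2582, -0.7671]], R = [[3.8730, -4.1312], [0.0000, 1.3904]]

c_1 = (-3, -1, 2, -1); ‖c_1‖ = 3.8730, so q_1 = (-0.7746, -0.2582, 0.5164, -0.2582).
q_1·c_2 = (-0.7746)·3 + (-0.2582)·1 + 0.5164·(-3) + (-0.2582)·0 = -4.1312.
u_2 = c_2 + 4.1312·q_1 = (-0.2000, -0.0667, -0.8667, -1.0667).
‖u_2‖ = 1.3904, so q_2 = (-0.1438, -0.0479, -0.6233, -0.7671).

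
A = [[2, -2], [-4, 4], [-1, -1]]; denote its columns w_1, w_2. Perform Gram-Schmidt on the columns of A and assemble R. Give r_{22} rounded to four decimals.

e_1 = w_1/‖w_1‖ = (2, -4, -1)/4.5826 = (0.4364, -0.8729, -0.2182).
r_{12} = e_1·w_2 = -4.1461.
u_2 = w_2 + 4.1461·e_1 = (-0.1905, 0.3810, -1.9048).
r_{22} = ‖u_2‖ = 1.9518.

r_{22} = 1.9518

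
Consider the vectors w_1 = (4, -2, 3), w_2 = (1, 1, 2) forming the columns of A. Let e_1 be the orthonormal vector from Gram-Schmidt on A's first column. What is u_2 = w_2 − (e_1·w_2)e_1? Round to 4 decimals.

u_2 = (-0.1034, 1.5517, 1.1724)

w_1 = (4, -2, 3); ‖w_1‖ = 5.3852, so e_1 = (0.7428, -0.3714, 0.5571).
e_1·w_2 = 0.7428·1 + (-0.3714)·1 + 0.5571·2 = 1.4856.
u_2 = w_2 − 1.4856·e_1 = (-0.1034, 1.5517, 1.1724).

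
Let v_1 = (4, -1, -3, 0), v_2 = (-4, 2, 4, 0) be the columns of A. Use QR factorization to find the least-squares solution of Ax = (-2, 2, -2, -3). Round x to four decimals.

x = (-0.6667, -0.4444)

v_1 = (4, -1, -3, 0); ‖v_1‖ = 5.0990, so e_1 = (0.7845, -0.1961, -0.5883, 0.0000).
e_1·v_2 = 0.7845·(-4) + (-0.1961)·2 + (-0.5883)·4 + 0.0000·0 = -5.8835.
u_2 = v_2 + 5.8835·e_1 = (0.6154, 0.8462, 0.5385, 0.0000).
‖u_2‖ = 1.1767, so e_2 = (0.5230, 0.7191, 0.4576, 0.0000).
Qᵀb = (-0.7845, -0.5230).
Back-substitute: x_2 = -0.5230/1.1767 = -0.4444.
x_1 = (-0.7845 + 5.8835·(-0.4444))/5.0990 = -0.6667.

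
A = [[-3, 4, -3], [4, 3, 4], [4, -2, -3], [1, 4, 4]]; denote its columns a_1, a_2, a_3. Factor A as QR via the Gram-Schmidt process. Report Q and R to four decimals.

a_1 = (-3, 4, 4, 1); ‖a_1‖ = 6.4807, so e_1 = (-0.4629, 0.6172, 0.6172, 0.1543).
e_1·a_2 = (-0.4629)·4 + 0.6172·3 + 0.6172·(-2) + 0.1543·4 = -0.6172.
u_2 = a_2 + 0.6172·e_1 = (3.7143, 3.3810, -1.6190, 4.0952).
‖u_2‖ = 6.6797, so e_2 = (0.5561, 0.5061, -0.2424, 0.6131).
e_1·a_3 = (-0.4629)·(-3) + 0.6172·4 + 0.6172·(-3) + 0.1543·4 = 2.6232; e_2·a_3 = 0.5561·(-3) + 0.5061·4 + (-0.2424)·(-3) + 0.6131·4 = 3.5359.
u_3 = a_3 − 2.6232·e_1 − 3.5359·e_2 = (-3.7519, 0.5912, -3.7620, 1.4274).
‖u_3‖ = 5.5332, so e_3 = (-0.6781, 0.1069, -0.6799, 0.2580).

Q = [[-0.4629, 0.5561, -0.6781], [0.6172, 0.5061, 0.1069], [0.6172, -0.2424, -0.6799], [0.1543, 0.6131, 0.2580]], R = [[6.4807, -0.6172, 2.6232], [0.0000, 6.6797, 3.5359], [0.0000, 0.0000, 5.5332]]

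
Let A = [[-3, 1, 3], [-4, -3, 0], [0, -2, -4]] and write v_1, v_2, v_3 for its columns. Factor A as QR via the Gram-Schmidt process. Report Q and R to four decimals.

v_1 = (-3, -4, 0); ‖v_1‖ = 5.0000, so q_1 = (-0.6000, -0.8000, 0.0000).
q_1·v_2 = (-0.6000)·1 + (-0.8000)·(-3) + 0.0000·(-2) = 1.8000.
u_2 = v_2 − 1.8000·q_1 = (2.0800, -1.5600, -2.0000).
‖u_2‖ = 3.2802, so q_2 = (0.6341, -0.4756, -0.6097).
q_1·v_3 = (-0.6000)·3 + (-0.8000)·0 + 0.0000·(-4) = -1.8000; q_2·v_3 = 0.6341·3 + (-0.4756)·0 + (-0.6097)·(-4) = 4.3411.
u_3 = v_3 + 1.8000·q_1 − 4.3411·q_2 = (-0.8327, 0.6245, -1.3532).
‖u_3‖ = 1.7072, so q_3 = (-0.4878, 0.3658, -0.7926).

Q = [[-0.6000, 0.6341, -0.4878], [-0.8000, -0.4756, 0.3658], [0.0000, -0.6097, -0.7926]], R = [[5.0000, 1.8000, -1.8000], [0.0000, 3.2802, 4.3411], [0.0000, 0.0000, 1.7072]]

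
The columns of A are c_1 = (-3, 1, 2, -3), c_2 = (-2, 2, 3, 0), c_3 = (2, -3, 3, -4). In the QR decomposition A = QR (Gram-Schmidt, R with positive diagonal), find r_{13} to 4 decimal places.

c_1 = (-3, 1, 2, -3); ‖c_1‖ = 4.7958, so q_1 = (-0.6255, 0.2085, 0.4170, -0.6255).
r_{13} = q_1·c_3 = 1.8766.

r_{13} = 1.8766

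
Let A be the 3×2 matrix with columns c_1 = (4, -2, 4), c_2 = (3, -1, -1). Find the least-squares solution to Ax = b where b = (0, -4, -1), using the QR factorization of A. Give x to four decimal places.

q_1 = c_1/‖c_1‖ = (4, -2, 4)/6.0000 = (0.6667, -0.3333, 0.6667).
r_{12} = q_1·c_2 = 1.6667.
u_2 = c_2 − 1.6667·q_1 = (1.8889, -0.4444, -2.1111).
‖u_2‖ = 2.8674, so q_2 = (0.6587, -0.1550, -0.7362).
Qᵀb = (0.6667, 1.3562).
Back-substitute: x_2 = 1.3562/2.8674 = 0.4730.
x_1 = (0.6667 − 1.6667·0.4730)/6.0000 = -0.0203.

x = (-0.0203, 0.4730)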